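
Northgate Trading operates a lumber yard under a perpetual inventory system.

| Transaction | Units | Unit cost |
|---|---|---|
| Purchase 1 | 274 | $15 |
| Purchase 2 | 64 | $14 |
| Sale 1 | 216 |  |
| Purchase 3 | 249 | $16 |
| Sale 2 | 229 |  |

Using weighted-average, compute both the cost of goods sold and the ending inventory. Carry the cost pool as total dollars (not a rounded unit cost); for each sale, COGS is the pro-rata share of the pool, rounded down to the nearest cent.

COGS = $6,773.53; ending inventory = $2,216.47

After Purchase 1: 274 on hand, pool $4,110.00 (≈ $15.0000 each)
After Purchase 2: 338 on hand, pool $5,006.00 (≈ $14.8107 each)
Sale 1, sell 216: 216/338 × $5,006.00 → $3,199.10
After Purchase 3: 371 on hand, pool $5,790.90 (≈ $15.6089 each)
Sale 2, sell 229: 229/371 × $5,790.90 → $3,574.43
Total COGS = $3,199.10 + $3,574.43 = $6,773.53
Ending inventory (cost pool remaining) = $2,216.47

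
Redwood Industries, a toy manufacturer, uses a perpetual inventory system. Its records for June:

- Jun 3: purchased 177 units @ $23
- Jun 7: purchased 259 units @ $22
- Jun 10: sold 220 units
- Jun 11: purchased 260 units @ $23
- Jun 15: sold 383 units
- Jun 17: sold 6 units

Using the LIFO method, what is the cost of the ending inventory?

Jun 10, 220 sold [LIFO — newest first]: 220 @ $22 = $4,840
Jun 15, 383 sold [LIFO — newest first]: 260 @ $23 + 39 @ $22 + 84 @ $23 = $8,770
Jun 17, 6 sold [LIFO — newest first]: 6 @ $23 = $138
Total COGS = $4,840 + $8,770 + $138 = $13,748
Ending inventory: 87 @ $23 = $2,001

Ending inventory = $2,001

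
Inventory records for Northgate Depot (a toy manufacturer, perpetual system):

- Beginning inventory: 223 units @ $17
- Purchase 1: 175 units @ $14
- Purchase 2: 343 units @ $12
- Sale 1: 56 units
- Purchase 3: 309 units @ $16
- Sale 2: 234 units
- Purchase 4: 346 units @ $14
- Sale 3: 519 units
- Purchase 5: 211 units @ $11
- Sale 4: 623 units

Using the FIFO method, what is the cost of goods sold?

Sale 1 (56) [FIFO — oldest first]: 56 @ $17 = $952
Sale 2 (234) [FIFO — oldest first]: 167 @ $17 + 67 @ $14 = $3,777
Sale 3 (519) [FIFO — oldest first]: 108 @ $14 + 343 @ $12 + 68 @ $16 = $6,716
Sale 4 (623) [FIFO — oldest first]: 241 @ $16 + 346 @ $14 + 36 @ $11 = $9,096
Total COGS = $952 + $3,777 + $6,716 + $9,096 = $20,541
Ending inventory: 175 @ $11 = $1,925
Check: goods available $22,466 = COGS $20,541 + ending $1,925

COGS = $20,541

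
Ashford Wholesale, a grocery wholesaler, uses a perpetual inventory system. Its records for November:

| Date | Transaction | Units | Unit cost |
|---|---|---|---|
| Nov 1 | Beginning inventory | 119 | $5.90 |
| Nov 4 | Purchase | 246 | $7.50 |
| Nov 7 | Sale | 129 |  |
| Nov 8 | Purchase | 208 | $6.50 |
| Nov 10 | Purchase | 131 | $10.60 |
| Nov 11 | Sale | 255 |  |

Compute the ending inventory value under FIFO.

Ending inventory = $2,617.10

Nov 7, 129 sold [FIFO — oldest first]: 119 @ $5.90 + 10 @ $7.50 = $777.10
Nov 11, 255 sold [FIFO — oldest first]: 236 @ $7.50 + 19 @ $6.50 = $1,893.50
Total COGS = $777.10 + $1,893.50 = $2,670.60
Ending inventory: 189 @ $6.50 + 131 @ $10.60 = $2,617.10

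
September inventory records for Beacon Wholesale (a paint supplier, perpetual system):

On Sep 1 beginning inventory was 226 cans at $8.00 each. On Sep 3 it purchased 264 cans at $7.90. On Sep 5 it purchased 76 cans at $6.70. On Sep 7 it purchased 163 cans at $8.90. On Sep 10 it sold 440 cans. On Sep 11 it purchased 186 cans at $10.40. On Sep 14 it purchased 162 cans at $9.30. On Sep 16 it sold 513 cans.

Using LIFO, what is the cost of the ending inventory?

Ending inventory = $992.00

Sep 10, 440 sold [LIFO — newest first]: 163 @ $8.90 + 76 @ $6.70 + 201 @ $7.90 = $3,547.80
Sep 16, 513 sold [LIFO — newest first]: 162 @ $9.30 + 186 @ $10.40 + 63 @ $7.90 + 102 @ $8.00 = $4,754.70
Total COGS = $3,547.80 + $4,754.70 = $8,302.50
Ending inventory: 124 @ $8.00 = $992.00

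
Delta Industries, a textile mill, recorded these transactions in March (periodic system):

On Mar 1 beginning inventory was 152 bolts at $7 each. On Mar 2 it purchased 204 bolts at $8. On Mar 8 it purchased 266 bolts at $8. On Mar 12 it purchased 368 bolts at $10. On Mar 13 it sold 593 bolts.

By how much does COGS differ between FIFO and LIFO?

FIFO COGS: 152 @ $7 + 204 @ $8 + 237 @ $8 = $4,592
LIFO COGS: 368 @ $10 + 225 @ $8 = $5,480
Difference = |$4,592 − $5,480| = $888

$888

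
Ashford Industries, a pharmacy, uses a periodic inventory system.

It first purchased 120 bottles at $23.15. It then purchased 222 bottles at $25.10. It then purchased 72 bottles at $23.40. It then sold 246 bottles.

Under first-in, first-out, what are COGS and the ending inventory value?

Sale 1 (246) [FIFO — oldest first]: 120 @ $23.15 + 126 @ $25.10 = $5,940.60
Ending inventory: 96 @ $25.10 + 72 @ $23.40 = $4,094.40
Check: goods available $10,035.00 = COGS $5,940.60 + ending $4,094.40

COGS = $5,940.60; ending inventory = $4,094.40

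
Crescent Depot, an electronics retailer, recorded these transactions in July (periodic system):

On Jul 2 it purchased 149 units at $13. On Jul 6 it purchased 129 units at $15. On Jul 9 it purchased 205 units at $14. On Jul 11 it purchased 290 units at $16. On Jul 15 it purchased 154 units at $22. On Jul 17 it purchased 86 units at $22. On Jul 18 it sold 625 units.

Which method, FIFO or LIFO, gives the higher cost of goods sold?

FIFO COGS: 149 @ $13 + 129 @ $15 + 205 @ $14 + 142 @ $16 = $9,014
LIFO COGS: 86 @ $22 + 154 @ $22 + 290 @ $16 + 95 @ $14 = $11,250

LIFO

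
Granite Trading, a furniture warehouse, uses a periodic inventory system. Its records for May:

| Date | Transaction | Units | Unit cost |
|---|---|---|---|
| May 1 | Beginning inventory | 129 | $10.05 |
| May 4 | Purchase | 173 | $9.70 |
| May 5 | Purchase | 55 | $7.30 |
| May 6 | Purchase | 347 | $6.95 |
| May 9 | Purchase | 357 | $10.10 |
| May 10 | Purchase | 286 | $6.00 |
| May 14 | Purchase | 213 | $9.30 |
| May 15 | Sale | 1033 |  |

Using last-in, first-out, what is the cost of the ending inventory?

Ending inventory = $4,557.55

May 15, 1033 sold [LIFO — newest first]: 213 @ $9.30 + 286 @ $6.00 + 357 @ $10.10 + 177 @ $6.95 = $8,532.75
Ending inventory: 129 @ $10.05 + 173 @ $9.70 + 55 @ $7.30 + 170 @ $6.95 = $4,557.55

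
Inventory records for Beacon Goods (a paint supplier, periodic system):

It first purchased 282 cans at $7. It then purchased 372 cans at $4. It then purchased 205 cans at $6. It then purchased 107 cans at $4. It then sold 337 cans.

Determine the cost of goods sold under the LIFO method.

COGS = $1,758

Sale 1 (337) [LIFO — newest first]: 107 @ $4 + 205 @ $6 + 25 @ $4 = $1,758
Ending inventory: 282 @ $7 + 347 @ $4 = $3,362
Check: goods available $5,120 = COGS $1,758 + ending $3,362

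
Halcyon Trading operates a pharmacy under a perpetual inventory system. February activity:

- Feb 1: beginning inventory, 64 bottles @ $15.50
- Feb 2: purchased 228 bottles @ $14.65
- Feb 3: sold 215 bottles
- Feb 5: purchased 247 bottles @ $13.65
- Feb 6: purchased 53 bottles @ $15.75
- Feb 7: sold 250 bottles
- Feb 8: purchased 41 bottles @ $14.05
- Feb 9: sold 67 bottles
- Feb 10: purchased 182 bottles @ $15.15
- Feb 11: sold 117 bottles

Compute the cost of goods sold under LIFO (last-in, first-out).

Feb 3, 215 sold [LIFO — newest first]: 215 @ $14.65 = $3,149.75
Feb 7, 250 sold [LIFO — newest first]: 53 @ $15.75 + 197 @ $13.65 = $3,523.80
Feb 9, 67 sold [LIFO — newest first]: 41 @ $14.05 + 26 @ $13.65 = $930.95
Feb 11, 117 sold [LIFO — newest first]: 117 @ $15.15 = $1,772.55
Total COGS = $3,149.75 + $3,523.80 + $930.95 + $1,772.55 = $9,377.05
Ending inventory: 64 @ $15.50 + 13 @ $14.65 + 24 @ $13.65 + 65 @ $15.15 = $2,494.80
Check: goods available $11,871.85 = COGS $9,377.05 + ending $2,494.80

COGS = $9,377.05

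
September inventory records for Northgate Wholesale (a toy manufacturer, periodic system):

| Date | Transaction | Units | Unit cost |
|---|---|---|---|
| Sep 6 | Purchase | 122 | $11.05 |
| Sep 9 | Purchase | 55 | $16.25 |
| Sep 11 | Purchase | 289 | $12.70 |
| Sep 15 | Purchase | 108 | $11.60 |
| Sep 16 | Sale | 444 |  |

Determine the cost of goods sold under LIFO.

COGS = $5,686.85

Sep 16, 444 sold [LIFO — newest first]: 108 @ $11.60 + 289 @ $12.70 + 47 @ $16.25 = $5,686.85
Ending inventory: 122 @ $11.05 + 8 @ $16.25 = $1,478.10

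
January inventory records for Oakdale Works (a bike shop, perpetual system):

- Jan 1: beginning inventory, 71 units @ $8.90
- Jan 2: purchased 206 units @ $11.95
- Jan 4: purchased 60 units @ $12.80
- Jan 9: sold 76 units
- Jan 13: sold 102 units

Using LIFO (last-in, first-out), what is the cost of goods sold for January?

COGS = $2,178.10

Jan 9, 76 sold [LIFO — newest first]: 60 @ $12.80 + 16 @ $11.95 = $959.20
Jan 13, 102 sold [LIFO — newest first]: 102 @ $11.95 = $1,218.90
Total COGS = $959.20 + $1,218.90 = $2,178.10
Ending inventory: 71 @ $8.90 + 88 @ $11.95 = $1,683.50
Check: goods available $3,861.60 = COGS $2,178.10 + ending $1,683.50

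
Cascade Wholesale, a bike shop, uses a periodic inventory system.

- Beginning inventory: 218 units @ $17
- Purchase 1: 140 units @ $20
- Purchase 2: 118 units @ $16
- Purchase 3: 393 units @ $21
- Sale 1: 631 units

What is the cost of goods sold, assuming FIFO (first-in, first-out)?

Sale 1 (631) [FIFO — oldest first]: 218 @ $17 + 140 @ $20 + 118 @ $16 + 155 @ $21 = $11,649
Ending inventory: 238 @ $21 = $4,998
Check: goods available $16,647 = COGS $11,649 + ending $4,998

COGS = $11,649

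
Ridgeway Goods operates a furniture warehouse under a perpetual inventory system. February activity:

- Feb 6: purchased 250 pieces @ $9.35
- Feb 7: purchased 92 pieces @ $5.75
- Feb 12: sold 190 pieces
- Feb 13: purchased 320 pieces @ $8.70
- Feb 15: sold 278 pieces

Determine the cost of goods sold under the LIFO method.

Feb 12, 190 sold [LIFO — newest first]: 92 @ $5.75 + 98 @ $9.35 = $1,445.30
Feb 15, 278 sold [LIFO — newest first]: 278 @ $8.70 = $2,418.60
Total COGS = $1,445.30 + $2,418.60 = $3,863.90
Ending inventory: 152 @ $9.35 + 42 @ $8.70 = $1,786.60
Check: goods available $5,650.50 = COGS $3,863.90 + ending $1,786.60

COGS = $3,863.90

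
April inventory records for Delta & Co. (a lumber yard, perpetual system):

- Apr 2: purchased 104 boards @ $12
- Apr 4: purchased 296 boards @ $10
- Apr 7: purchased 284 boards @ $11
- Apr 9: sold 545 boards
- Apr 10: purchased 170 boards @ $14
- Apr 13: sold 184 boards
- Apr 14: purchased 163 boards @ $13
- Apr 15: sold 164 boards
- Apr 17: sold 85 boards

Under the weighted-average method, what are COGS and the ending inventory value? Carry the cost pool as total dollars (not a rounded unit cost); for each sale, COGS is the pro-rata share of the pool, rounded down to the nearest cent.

After Apr 2: 104 on hand, pool $1,248.00 (≈ $12.0000 each)
After Apr 4: 400 on hand, pool $4,208.00 (≈ $10.5200 each)
After Apr 7: 684 on hand, pool $7,332.00 (≈ $10.7193 each)
Apr 9, sell 545: 545/684 × $7,332.00 → $5,842.01
After Apr 10: 309 on hand, pool $3,869.99 (≈ $12.5242 each)
Apr 13, sell 184: 184/309 × $3,869.99 → $2,304.46
After Apr 14: 288 on hand, pool $3,684.53 (≈ $12.7935 each)
Apr 15, sell 164: 164/288 × $3,684.53 → $2,098.13
Apr 17, sell 85: 85/124 × $1,586.40 → $1,087.45
Total COGS = $5,842.01 + $2,304.46 + $2,098.13 + $1,087.45 = $11,332.05
Ending inventory (cost pool remaining) = $498.95

COGS = $11,332.05; ending inventory = $498.95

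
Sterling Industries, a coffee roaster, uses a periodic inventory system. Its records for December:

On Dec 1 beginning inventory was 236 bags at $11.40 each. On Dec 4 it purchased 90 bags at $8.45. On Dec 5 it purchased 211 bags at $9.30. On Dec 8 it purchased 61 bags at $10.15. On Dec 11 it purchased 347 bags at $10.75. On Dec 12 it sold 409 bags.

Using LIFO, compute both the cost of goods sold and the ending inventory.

Dec 12, 409 sold [LIFO — newest first]: 347 @ $10.75 + 61 @ $10.15 + 1 @ $9.30 = $4,358.70
Ending inventory: 236 @ $11.40 + 90 @ $8.45 + 210 @ $9.30 = $5,403.90
Check: goods available $9,762.60 = COGS $4,358.70 + ending $5,403.90

COGS = $4,358.70; ending inventory = $5,403.90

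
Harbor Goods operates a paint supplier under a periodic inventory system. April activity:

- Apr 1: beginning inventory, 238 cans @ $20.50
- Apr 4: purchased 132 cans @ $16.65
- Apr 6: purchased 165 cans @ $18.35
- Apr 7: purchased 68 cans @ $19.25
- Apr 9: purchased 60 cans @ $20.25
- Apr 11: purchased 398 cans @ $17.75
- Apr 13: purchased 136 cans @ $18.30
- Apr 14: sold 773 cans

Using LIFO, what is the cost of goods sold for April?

Apr 14, 773 sold [LIFO — newest first]: 136 @ $18.30 + 398 @ $17.75 + 60 @ $20.25 + 68 @ $19.25 + 111 @ $18.35 = $14,114.15
Ending inventory: 238 @ $20.50 + 132 @ $16.65 + 54 @ $18.35 = $8,067.70

COGS = $14,114.15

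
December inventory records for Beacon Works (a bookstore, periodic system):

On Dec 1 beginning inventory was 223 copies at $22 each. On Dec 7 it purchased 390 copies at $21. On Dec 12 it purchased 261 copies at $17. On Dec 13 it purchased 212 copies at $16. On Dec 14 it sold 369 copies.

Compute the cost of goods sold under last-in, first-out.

COGS = $6,061

Dec 14, 369 sold [LIFO — newest first]: 212 @ $16 + 157 @ $17 = $6,061
Ending inventory: 223 @ $22 + 390 @ $21 + 104 @ $17 = $14,864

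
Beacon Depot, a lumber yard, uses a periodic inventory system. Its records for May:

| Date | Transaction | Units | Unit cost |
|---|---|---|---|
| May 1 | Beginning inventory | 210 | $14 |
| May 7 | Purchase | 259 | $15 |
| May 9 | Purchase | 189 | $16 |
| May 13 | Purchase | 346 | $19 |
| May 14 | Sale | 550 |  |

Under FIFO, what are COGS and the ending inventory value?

May 14, 550 sold [FIFO — oldest first]: 210 @ $14 + 259 @ $15 + 81 @ $16 = $8,121
Ending inventory: 108 @ $16 + 346 @ $19 = $8,302

COGS = $8,121; ending inventory = $8,302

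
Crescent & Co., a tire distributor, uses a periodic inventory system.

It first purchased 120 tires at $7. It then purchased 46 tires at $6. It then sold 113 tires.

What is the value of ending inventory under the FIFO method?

Ending inventory = $325

Sale 1 (113) [FIFO — oldest first]: 113 @ $7 = $791
Ending inventory: 7 @ $7 + 46 @ $6 = $325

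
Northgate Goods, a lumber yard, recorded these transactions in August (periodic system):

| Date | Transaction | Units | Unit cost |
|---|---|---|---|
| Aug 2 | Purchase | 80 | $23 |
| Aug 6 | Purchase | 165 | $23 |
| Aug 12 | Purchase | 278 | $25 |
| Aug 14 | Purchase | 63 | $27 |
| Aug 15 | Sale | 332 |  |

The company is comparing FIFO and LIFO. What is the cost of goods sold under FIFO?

FIFO COGS: 80 @ $23 + 165 @ $23 + 87 @ $25 = $7,810
LIFO COGS: 63 @ $27 + 269 @ $25 = $8,426

COGS = $7,810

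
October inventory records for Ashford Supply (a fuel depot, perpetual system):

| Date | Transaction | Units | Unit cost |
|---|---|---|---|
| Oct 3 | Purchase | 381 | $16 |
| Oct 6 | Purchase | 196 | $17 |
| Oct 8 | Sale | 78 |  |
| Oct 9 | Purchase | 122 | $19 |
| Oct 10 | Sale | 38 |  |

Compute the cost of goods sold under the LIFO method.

COGS = $2,048

Oct 8, 78 sold [LIFO — newest first]: 78 @ $17 = $1,326
Oct 10, 38 sold [LIFO — newest first]: 38 @ $19 = $722
Total COGS = $1,326 + $722 = $2,048
Ending inventory: 381 @ $16 + 118 @ $17 + 84 @ $19 = $9,698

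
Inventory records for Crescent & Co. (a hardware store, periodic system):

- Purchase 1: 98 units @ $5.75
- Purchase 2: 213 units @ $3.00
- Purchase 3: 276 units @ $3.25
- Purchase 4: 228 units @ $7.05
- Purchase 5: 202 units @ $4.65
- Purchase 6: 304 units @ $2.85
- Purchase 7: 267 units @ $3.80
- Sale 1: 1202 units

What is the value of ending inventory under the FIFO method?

Sale 1 (1202) [FIFO — oldest first]: 98 @ $5.75 + 213 @ $3.00 + 276 @ $3.25 + 228 @ $7.05 + 202 @ $4.65 + 185 @ $2.85 = $5,173.45
Ending inventory: 119 @ $2.85 + 267 @ $3.80 = $1,353.75
Check: goods available $6,527.20 = COGS $5,173.45 + ending $1,353.75

Ending inventory = $1,353.75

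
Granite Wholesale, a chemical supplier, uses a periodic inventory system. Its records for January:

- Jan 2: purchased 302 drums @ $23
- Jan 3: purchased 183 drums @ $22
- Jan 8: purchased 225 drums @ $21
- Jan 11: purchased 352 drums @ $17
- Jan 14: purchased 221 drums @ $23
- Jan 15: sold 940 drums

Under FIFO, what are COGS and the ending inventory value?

COGS = $19,607; ending inventory = $7,157

Jan 15, 940 sold [FIFO — oldest first]: 302 @ $23 + 183 @ $22 + 225 @ $21 + 230 @ $17 = $19,607
Ending inventory: 122 @ $17 + 221 @ $23 = $7,157
Check: goods available $26,764 = COGS $19,607 + ending $7,157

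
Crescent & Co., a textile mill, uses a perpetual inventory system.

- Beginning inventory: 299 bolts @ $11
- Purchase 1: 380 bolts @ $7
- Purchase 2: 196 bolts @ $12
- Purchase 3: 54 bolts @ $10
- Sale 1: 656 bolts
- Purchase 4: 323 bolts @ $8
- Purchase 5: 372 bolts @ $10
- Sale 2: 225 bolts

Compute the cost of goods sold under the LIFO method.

Sale 1 (656) [LIFO — newest first]: 54 @ $10 + 196 @ $12 + 380 @ $7 + 26 @ $11 = $5,838
Sale 2 (225) [LIFO — newest first]: 225 @ $10 = $2,250
Total COGS = $5,838 + $2,250 = $8,088
Ending inventory: 273 @ $11 + 323 @ $8 + 147 @ $10 = $7,057

COGS = $8,088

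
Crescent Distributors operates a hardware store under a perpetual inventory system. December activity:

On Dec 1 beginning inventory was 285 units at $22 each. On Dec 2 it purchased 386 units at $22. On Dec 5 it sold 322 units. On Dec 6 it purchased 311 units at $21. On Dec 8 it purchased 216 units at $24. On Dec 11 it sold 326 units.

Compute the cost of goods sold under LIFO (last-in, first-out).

Dec 5, 322 sold [LIFO — newest first]: 322 @ $22 = $7,084
Dec 11, 326 sold [LIFO — newest first]: 216 @ $24 + 110 @ $21 = $7,494
Total COGS = $7,084 + $7,494 = $14,578
Ending inventory: 285 @ $22 + 64 @ $22 + 201 @ $21 = $11,899

COGS = $14,578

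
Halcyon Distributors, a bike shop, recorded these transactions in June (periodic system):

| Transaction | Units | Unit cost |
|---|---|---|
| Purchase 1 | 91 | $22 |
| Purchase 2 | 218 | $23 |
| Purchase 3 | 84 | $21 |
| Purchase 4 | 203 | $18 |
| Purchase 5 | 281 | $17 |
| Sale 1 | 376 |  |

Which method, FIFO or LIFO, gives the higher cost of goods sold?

FIFO COGS: 91 @ $22 + 218 @ $23 + 67 @ $21 = $8,423
LIFO COGS: 281 @ $17 + 95 @ $18 = $6,487

FIFO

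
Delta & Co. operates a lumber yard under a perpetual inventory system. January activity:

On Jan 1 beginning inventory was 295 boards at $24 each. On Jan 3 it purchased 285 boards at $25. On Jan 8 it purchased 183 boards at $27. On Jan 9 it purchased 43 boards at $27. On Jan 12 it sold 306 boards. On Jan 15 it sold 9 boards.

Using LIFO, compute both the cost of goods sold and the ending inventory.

COGS = $8,327; ending inventory = $11,980

Jan 12, 306 sold [LIFO — newest first]: 43 @ $27 + 183 @ $27 + 80 @ $25 = $8,102
Jan 15, 9 sold [LIFO — newest first]: 9 @ $25 = $225
Total COGS = $8,102 + $225 = $8,327
Ending inventory: 295 @ $24 + 196 @ $25 = $11,980
Check: goods available $20,307 = COGS $8,327 + ending $11,980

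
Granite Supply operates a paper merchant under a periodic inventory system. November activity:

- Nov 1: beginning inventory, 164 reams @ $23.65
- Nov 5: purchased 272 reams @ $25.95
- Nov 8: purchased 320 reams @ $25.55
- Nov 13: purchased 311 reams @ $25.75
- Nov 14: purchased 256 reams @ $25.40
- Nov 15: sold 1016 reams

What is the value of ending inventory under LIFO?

Nov 15, 1016 sold [LIFO — newest first]: 256 @ $25.40 + 311 @ $25.75 + 320 @ $25.55 + 129 @ $25.95 = $26,034.20
Ending inventory: 164 @ $23.65 + 143 @ $25.95 = $7,589.45
Check: goods available $33,623.65 = COGS $26,034.20 + ending $7,589.45

Ending inventory = $7,589.45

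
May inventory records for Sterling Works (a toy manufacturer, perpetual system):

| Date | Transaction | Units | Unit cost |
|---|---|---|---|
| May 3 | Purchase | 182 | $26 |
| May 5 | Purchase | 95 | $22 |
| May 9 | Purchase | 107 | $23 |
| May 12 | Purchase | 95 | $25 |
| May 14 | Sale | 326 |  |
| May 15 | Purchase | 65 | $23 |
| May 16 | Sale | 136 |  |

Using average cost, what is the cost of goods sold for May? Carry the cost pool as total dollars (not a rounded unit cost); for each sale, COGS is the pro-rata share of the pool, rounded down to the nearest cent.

After May 3: 182 on hand, pool $4,732.00 (≈ $26.0000 each)
After May 5: 277 on hand, pool $6,822.00 (≈ $24.6282 each)
After May 9: 384 on hand, pool $9,283.00 (≈ $24.1745 each)
After May 12: 479 on hand, pool $11,658.00 (≈ $24.3382 each)
May 14, sell 326: 326/479 × $11,658.00 → $7,934.25
After May 15: 218 on hand, pool $5,218.75 (≈ $23.9392 each)
May 16, sell 136: 136/218 × $5,218.75 → $3,255.73
Total COGS = $7,934.25 + $3,255.73 = $11,189.98
Ending inventory (cost pool remaining) = $1,963.02
Check: goods available $13,153.00 = COGS $11,189.98 + ending $1,963.02

COGS = $11,189.98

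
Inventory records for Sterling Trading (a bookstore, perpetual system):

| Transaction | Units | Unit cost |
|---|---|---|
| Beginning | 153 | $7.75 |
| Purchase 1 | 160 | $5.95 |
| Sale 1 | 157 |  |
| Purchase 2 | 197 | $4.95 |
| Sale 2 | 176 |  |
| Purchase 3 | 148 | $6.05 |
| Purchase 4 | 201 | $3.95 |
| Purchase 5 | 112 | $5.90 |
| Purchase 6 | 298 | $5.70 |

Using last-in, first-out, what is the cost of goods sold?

COGS = $1,805.35

Sale 1 (157) [LIFO — newest first]: 157 @ $5.95 = $934.15
Sale 2 (176) [LIFO — newest first]: 176 @ $4.95 = $871.20
Total COGS = $934.15 + $871.20 = $1,805.35
Ending inventory: 153 @ $7.75 + 3 @ $5.95 + 21 @ $4.95 + 148 @ $6.05 + 201 @ $3.95 + 112 @ $5.90 + 298 @ $5.70 = $5,356.30
Check: goods available $7,161.65 = COGS $1,805.35 + ending $5,356.30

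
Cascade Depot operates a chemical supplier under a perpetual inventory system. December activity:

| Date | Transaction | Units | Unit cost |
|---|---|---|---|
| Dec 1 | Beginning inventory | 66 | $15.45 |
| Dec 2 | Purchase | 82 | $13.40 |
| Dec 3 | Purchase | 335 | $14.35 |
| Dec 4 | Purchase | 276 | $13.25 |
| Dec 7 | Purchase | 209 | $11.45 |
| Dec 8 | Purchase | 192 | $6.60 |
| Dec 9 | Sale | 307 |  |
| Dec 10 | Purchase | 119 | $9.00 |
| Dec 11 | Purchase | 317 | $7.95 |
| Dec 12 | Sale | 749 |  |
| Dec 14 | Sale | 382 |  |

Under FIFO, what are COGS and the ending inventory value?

COGS = $16,578.05; ending inventory = $1,256.10

Dec 9, 307 sold [FIFO — oldest first]: 66 @ $15.45 + 82 @ $13.40 + 159 @ $14.35 = $4,400.15
Dec 12, 749 sold [FIFO — oldest first]: 176 @ $14.35 + 276 @ $13.25 + 209 @ $11.45 + 88 @ $6.60 = $9,156.45
Dec 14, 382 sold [FIFO — oldest first]: 104 @ $6.60 + 119 @ $9.00 + 159 @ $7.95 = $3,021.45
Total COGS = $4,400.15 + $9,156.45 + $3,021.45 = $16,578.05
Ending inventory: 158 @ $7.95 = $1,256.10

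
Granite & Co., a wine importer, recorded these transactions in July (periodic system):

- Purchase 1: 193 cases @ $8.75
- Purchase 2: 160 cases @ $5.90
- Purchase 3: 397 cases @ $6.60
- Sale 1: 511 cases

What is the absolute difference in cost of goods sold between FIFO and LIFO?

$382.75

FIFO COGS: 193 @ $8.75 + 160 @ $5.90 + 158 @ $6.60 = $3,675.55
LIFO COGS: 397 @ $6.60 + 114 @ $5.90 = $3,292.80
Difference = |$3,675.55 − $3,292.80| = $382.75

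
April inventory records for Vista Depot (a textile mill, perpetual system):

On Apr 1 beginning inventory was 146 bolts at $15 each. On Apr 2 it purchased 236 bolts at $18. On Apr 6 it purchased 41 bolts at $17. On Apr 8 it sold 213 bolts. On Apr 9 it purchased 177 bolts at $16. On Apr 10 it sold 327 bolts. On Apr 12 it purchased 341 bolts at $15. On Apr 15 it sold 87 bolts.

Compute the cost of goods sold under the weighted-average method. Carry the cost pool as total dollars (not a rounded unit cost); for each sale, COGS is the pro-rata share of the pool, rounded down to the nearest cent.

After Apr 1: 146 on hand, pool $2,190.00 (≈ $15.0000 each)
After Apr 2: 382 on hand, pool $6,438.00 (≈ $16.8534 each)
After Apr 6: 423 on hand, pool $7,135.00 (≈ $16.8676 each)
Apr 8, sell 213: 213/423 × $7,135.00 → $3,592.80
After Apr 9: 387 on hand, pool $6,374.20 (≈ $16.4708 each)
Apr 10, sell 327: 327/387 × $6,374.20 → $5,385.95
After Apr 12: 401 on hand, pool $6,103.25 (≈ $15.2201 each)
Apr 15, sell 87: 87/401 × $6,103.25 → $1,324.14
Total COGS = $3,592.80 + $5,385.95 + $1,324.14 = $10,302.89
Ending inventory (cost pool remaining) = $4,779.11

COGS = $10,302.89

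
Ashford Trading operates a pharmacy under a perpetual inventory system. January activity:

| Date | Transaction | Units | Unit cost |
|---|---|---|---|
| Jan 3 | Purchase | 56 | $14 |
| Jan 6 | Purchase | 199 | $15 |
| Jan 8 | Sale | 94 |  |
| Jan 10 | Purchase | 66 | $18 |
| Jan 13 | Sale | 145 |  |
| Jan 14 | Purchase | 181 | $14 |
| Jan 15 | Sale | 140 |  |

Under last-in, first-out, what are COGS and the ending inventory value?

COGS = $5,743; ending inventory = $1,748

Jan 8, 94 sold [LIFO — newest first]: 94 @ $15 = $1,410
Jan 13, 145 sold [LIFO — newest first]: 66 @ $18 + 79 @ $15 = $2,373
Jan 15, 140 sold [LIFO — newest first]: 140 @ $14 = $1,960
Total COGS = $1,410 + $2,373 + $1,960 = $5,743
Ending inventory: 56 @ $14 + 26 @ $15 + 41 @ $14 = $1,748
Check: goods available $7,491 = COGS $5,743 + ending $1,748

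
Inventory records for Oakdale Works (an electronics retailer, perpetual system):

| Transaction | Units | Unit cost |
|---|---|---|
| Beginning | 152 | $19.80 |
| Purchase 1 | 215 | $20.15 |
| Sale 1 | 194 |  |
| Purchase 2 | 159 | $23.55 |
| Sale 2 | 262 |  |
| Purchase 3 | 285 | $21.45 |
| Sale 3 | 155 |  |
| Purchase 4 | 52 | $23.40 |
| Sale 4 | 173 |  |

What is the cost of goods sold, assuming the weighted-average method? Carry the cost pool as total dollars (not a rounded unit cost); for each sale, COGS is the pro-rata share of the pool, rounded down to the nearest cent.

COGS = $16,686.88

After Beginning: 152 on hand, pool $3,009.60 (≈ $19.8000 each)
After Purchase 1: 367 on hand, pool $7,341.85 (≈ $20.0050 each)
Sale 1, sell 194: 194/367 × $7,341.85 → $3,880.97
After Purchase 2: 332 on hand, pool $7,205.33 (≈ $21.7028 each)
Sale 2, sell 262: 262/332 × $7,205.33 → $5,686.13
After Purchase 3: 355 on hand, pool $7,632.45 (≈ $21.4999 each)
Sale 3, sell 155: 155/355 × $7,632.45 → $3,332.47
After Purchase 4: 252 on hand, pool $5,516.78 (≈ $21.8920 each)
Sale 4, sell 173: 173/252 × $5,516.78 → $3,787.31
Total COGS = $3,880.97 + $5,686.13 + $3,332.47 + $3,787.31 = $16,686.88
Ending inventory (cost pool remaining) = $1,729.47
Check: goods available $18,416.35 = COGS $16,686.88 + ending $1,729.47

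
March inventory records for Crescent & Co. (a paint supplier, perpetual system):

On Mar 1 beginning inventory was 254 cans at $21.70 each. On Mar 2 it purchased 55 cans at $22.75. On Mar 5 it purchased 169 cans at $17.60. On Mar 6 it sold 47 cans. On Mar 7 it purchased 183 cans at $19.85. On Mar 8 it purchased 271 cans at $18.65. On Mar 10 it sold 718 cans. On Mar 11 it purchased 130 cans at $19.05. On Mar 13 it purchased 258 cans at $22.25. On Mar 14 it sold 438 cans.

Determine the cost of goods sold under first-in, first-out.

COGS = $24,037.90

Mar 6, 47 sold [FIFO — oldest first]: 47 @ $21.70 = $1,019.90
Mar 10, 718 sold [FIFO — oldest first]: 207 @ $21.70 + 55 @ $22.75 + 169 @ $17.60 + 183 @ $19.85 + 104 @ $18.65 = $14,289.70
Mar 14, 438 sold [FIFO — oldest first]: 167 @ $18.65 + 130 @ $19.05 + 141 @ $22.25 = $8,728.30
Total COGS = $1,019.90 + $14,289.70 + $8,728.30 = $24,037.90
Ending inventory: 117 @ $22.25 = $2,603.25
Check: goods available $26,641.15 = COGS $24,037.90 + ending $2,603.25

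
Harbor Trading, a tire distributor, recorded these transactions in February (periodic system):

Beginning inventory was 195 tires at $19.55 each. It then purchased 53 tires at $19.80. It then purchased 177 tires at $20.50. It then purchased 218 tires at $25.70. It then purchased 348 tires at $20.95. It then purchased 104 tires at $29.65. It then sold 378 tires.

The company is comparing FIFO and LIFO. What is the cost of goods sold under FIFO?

COGS = $7,526.65

FIFO COGS: 195 @ $19.55 + 53 @ $19.80 + 130 @ $20.50 = $7,526.65
LIFO COGS: 104 @ $29.65 + 274 @ $20.95 = $8,823.90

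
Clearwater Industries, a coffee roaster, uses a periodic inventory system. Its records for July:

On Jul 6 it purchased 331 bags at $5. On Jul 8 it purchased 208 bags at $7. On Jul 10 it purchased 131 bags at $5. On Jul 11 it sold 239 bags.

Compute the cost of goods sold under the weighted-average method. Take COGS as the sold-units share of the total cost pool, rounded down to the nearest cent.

Jul 11, sell 239: 239/670 × $3,766.00 → $1,343.39
Ending inventory (cost pool remaining) = $2,422.61

COGS = $1,343.39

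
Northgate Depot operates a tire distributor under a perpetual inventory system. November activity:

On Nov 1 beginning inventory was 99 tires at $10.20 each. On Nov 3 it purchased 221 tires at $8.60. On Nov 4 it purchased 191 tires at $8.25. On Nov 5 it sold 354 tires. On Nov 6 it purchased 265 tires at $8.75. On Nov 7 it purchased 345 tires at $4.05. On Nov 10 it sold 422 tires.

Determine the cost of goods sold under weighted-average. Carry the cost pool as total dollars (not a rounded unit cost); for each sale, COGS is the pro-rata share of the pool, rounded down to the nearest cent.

COGS = $5,910.69

After Nov 1: 99 on hand, pool $1,009.80 (≈ $10.2000 each)
After Nov 3: 320 on hand, pool $2,910.40 (≈ $9.0950 each)
After Nov 4: 511 on hand, pool $4,486.15 (≈ $8.7792 each)
Nov 5, sell 354: 354/511 × $4,486.15 → $3,107.82
After Nov 6: 422 on hand, pool $3,697.08 (≈ $8.7609 each)
After Nov 7: 767 on hand, pool $5,094.33 (≈ $6.6419 each)
Nov 10, sell 422: 422/767 × $5,094.33 → $2,802.87
Total COGS = $3,107.82 + $2,802.87 = $5,910.69
Ending inventory (cost pool remaining) = $2,291.46
Check: goods available $8,202.15 = COGS $5,910.69 + ending $2,291.46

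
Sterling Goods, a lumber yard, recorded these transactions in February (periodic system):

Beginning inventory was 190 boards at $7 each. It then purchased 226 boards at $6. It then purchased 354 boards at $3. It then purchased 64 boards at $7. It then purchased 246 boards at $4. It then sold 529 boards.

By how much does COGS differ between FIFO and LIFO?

$936

FIFO COGS: 190 @ $7 + 226 @ $6 + 113 @ $3 = $3,025
LIFO COGS: 246 @ $4 + 64 @ $7 + 219 @ $3 = $2,089
Difference = |$3,025 − $2,089| = $936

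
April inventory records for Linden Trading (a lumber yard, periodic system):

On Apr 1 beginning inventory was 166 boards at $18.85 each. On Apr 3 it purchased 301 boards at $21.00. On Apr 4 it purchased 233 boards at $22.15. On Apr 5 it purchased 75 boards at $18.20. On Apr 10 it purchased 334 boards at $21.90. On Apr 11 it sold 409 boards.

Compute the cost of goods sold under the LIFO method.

Apr 11, 409 sold [LIFO — newest first]: 334 @ $21.90 + 75 @ $18.20 = $8,679.60
Ending inventory: 166 @ $18.85 + 301 @ $21.00 + 233 @ $22.15 = $14,611.05
Check: goods available $23,290.65 = COGS $8,679.60 + ending $14,611.05

COGS = $8,679.60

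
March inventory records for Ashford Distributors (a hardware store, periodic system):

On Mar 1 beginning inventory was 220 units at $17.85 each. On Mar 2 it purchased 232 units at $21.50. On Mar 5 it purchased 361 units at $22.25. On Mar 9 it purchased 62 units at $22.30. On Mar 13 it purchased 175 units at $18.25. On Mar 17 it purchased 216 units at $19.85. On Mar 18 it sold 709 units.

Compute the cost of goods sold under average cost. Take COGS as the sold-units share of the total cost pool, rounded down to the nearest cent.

COGS = $14,455.08

Mar 18, sell 709: 709/1266 × $25,811.20 → $14,455.08
Ending inventory (cost pool remaining) = $11,356.12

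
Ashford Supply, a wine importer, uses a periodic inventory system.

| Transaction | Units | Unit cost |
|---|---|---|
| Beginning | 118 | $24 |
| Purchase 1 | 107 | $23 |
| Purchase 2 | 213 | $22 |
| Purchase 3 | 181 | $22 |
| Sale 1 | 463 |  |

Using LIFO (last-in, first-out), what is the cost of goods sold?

Sale 1 (463) [LIFO — newest first]: 181 @ $22 + 213 @ $22 + 69 @ $23 = $10,255
Ending inventory: 118 @ $24 + 38 @ $23 = $3,706
Check: goods available $13,961 = COGS $10,255 + ending $3,706

COGS = $10,255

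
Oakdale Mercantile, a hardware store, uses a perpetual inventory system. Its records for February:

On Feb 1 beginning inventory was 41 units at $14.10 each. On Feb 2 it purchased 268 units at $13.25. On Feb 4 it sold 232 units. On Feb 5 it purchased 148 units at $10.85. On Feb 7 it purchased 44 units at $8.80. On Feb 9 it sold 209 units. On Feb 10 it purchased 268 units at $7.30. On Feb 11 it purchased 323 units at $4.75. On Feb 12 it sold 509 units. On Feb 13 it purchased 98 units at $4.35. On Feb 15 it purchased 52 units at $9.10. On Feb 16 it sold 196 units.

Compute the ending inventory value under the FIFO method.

Ending inventory = $664.60

Feb 4, 232 sold [FIFO — oldest first]: 41 @ $14.10 + 191 @ $13.25 = $3,108.85
Feb 9, 209 sold [FIFO — oldest first]: 77 @ $13.25 + 132 @ $10.85 = $2,452.45
Feb 12, 509 sold [FIFO — oldest first]: 16 @ $10.85 + 44 @ $8.80 + 268 @ $7.30 + 181 @ $4.75 = $3,376.95
Feb 16, 196 sold [FIFO — oldest first]: 142 @ $4.75 + 54 @ $4.35 = $909.40
Total COGS = $3,108.85 + $2,452.45 + $3,376.95 + $909.40 = $9,847.65
Ending inventory: 44 @ $4.35 + 52 @ $9.10 = $664.60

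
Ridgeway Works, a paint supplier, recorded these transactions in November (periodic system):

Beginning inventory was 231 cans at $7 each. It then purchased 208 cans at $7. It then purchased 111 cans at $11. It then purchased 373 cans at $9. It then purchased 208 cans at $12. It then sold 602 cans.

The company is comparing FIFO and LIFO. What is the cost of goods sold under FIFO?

FIFO COGS: 231 @ $7 + 208 @ $7 + 111 @ $11 + 52 @ $9 = $4,762
LIFO COGS: 208 @ $12 + 373 @ $9 + 21 @ $11 = $6,084

COGS = $4,762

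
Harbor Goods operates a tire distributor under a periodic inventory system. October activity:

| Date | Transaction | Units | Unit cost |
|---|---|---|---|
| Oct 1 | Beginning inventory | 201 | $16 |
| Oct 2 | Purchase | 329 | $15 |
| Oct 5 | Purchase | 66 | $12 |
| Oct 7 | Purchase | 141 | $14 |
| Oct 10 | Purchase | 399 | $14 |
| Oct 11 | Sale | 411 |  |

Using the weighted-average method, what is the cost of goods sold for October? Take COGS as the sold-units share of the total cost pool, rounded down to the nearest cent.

COGS = $5,970.71

Oct 11, sell 411: 411/1136 × $16,503.00 → $5,970.71
Ending inventory (cost pool remaining) = $10,532.29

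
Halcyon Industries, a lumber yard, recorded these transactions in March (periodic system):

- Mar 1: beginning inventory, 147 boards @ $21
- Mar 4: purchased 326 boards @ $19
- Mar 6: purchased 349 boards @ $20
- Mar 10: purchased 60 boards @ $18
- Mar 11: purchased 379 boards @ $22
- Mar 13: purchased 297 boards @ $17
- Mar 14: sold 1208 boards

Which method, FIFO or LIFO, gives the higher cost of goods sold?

FIFO COGS: 147 @ $21 + 326 @ $19 + 349 @ $20 + 60 @ $18 + 326 @ $22 = $24,513
LIFO COGS: 297 @ $17 + 379 @ $22 + 60 @ $18 + 349 @ $20 + 123 @ $19 = $23,784

FIFO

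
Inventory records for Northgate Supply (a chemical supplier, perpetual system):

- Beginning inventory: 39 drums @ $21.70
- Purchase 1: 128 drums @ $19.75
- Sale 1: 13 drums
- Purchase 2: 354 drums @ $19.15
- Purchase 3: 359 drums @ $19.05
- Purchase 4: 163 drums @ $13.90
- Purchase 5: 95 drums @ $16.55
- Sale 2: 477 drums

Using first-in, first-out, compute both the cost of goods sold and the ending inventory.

Sale 1 (13) [FIFO — oldest first]: 13 @ $21.70 = $282.10
Sale 2 (477) [FIFO — oldest first]: 26 @ $21.70 + 128 @ $19.75 + 323 @ $19.15 = $9,277.65
Total COGS = $282.10 + $9,277.65 = $9,559.75
Ending inventory: 31 @ $19.15 + 359 @ $19.05 + 163 @ $13.90 + 95 @ $16.55 = $11,270.55
Check: goods available $20,830.30 = COGS $9,559.75 + ending $11,270.55

COGS = $9,559.75; ending inventory = $11,270.55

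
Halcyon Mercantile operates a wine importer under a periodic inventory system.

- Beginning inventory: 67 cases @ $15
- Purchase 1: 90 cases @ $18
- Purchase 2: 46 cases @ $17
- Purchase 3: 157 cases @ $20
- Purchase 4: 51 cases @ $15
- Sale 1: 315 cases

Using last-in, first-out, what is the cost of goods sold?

Sale 1 (315) [LIFO — newest first]: 51 @ $15 + 157 @ $20 + 46 @ $17 + 61 @ $18 = $5,785
Ending inventory: 67 @ $15 + 29 @ $18 = $1,527
Check: goods available $7,312 = COGS $5,785 + ending $1,527

COGS = $5,785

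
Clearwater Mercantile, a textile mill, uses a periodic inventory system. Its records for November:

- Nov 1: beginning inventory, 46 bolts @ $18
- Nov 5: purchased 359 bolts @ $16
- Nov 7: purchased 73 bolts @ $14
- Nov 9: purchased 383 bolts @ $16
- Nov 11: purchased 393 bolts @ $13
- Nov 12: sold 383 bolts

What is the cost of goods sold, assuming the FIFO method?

COGS = $6,220

Nov 12, 383 sold [FIFO — oldest first]: 46 @ $18 + 337 @ $16 = $6,220
Ending inventory: 22 @ $16 + 73 @ $14 + 383 @ $16 + 393 @ $13 = $12,611
Check: goods available $18,831 = COGS $6,220 + ending $12,611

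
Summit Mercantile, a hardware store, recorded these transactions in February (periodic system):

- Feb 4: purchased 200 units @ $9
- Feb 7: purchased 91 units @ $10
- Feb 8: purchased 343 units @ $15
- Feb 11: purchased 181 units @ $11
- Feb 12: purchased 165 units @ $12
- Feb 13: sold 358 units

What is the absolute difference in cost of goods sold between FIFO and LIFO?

$436

FIFO COGS: 200 @ $9 + 91 @ $10 + 67 @ $15 = $3,715
LIFO COGS: 165 @ $12 + 181 @ $11 + 12 @ $15 = $4,151
Difference = |$3,715 − $4,151| = $436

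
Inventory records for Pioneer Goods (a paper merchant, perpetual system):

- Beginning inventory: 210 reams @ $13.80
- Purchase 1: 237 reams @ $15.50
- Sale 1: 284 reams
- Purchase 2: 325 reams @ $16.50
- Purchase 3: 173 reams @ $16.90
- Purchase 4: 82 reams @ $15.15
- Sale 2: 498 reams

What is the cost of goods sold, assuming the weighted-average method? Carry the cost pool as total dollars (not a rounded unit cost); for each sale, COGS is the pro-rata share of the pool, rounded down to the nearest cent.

COGS = $12,167.85

After Beginning: 210 on hand, pool $2,898.00 (≈ $13.8000 each)
After Purchase 1: 447 on hand, pool $6,571.50 (≈ $14.7013 each)
Sale 1, sell 284: 284/447 × $6,571.50 → $4,175.18
After Purchase 2: 488 on hand, pool $7,758.82 (≈ $15.8992 each)
After Purchase 3: 661 on hand, pool $10,682.52 (≈ $16.1611 each)
After Purchase 4: 743 on hand, pool $11,924.82 (≈ $16.0496 each)
Sale 2, sell 498: 498/743 × $11,924.82 → $7,992.67
Total COGS = $4,175.18 + $7,992.67 = $12,167.85
Ending inventory (cost pool remaining) = $3,932.15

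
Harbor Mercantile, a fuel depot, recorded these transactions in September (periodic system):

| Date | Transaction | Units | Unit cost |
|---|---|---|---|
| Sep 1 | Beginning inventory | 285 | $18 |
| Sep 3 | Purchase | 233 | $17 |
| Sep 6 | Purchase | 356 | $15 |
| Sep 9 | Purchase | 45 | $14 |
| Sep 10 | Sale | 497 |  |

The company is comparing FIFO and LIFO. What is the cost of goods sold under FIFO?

COGS = $8,734

FIFO COGS: 285 @ $18 + 212 @ $17 = $8,734
LIFO COGS: 45 @ $14 + 356 @ $15 + 96 @ $17 = $7,602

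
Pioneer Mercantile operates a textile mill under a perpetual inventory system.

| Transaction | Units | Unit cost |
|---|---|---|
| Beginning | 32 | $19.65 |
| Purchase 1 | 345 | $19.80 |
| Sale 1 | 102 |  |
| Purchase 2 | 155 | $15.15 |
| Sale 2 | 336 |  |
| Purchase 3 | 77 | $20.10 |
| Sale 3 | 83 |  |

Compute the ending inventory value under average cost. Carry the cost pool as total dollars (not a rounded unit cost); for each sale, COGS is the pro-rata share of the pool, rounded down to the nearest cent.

After Beginning: 32 on hand, pool $628.80 (≈ $19.6500 each)
After Purchase 1: 377 on hand, pool $7,459.80 (≈ $19.7873 each)
Sale 1, sell 102: 102/377 × $7,459.80 → $2,018.30
After Purchase 2: 430 on hand, pool $7,789.75 (≈ $18.1157 each)
Sale 2, sell 336: 336/430 × $7,789.75 → $6,086.87
After Purchase 3: 171 on hand, pool $3,250.58 (≈ $19.0092 each)
Sale 3, sell 83: 83/171 × $3,250.58 → $1,577.76
Total COGS = $2,018.30 + $6,086.87 + $1,577.76 = $9,682.93
Ending inventory (cost pool remaining) = $1,672.82

Ending inventory = $1,672.82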